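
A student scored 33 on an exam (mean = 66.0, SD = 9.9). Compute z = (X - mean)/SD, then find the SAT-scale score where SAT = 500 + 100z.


z = (X - mean) / SD = (33 - 66.0) / 9.9
z = -33.0 / 9.9
z = -3.3333
SAT-scale = SAT = 500 + 100z
Carry z at full precision (z = -33.0 / 9.9) into the conversion:
SAT-scale = 500 + 100 * (-33.0 / 9.9) = 500 + -3300 / 9.9
SAT-scale = 500 + -333.3333
SAT-scale = 166.6667

166.6667


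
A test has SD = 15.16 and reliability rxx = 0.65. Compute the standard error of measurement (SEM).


SEM = SD * sqrt(1 - rxx)
SEM = 15.16 * sqrt(1 - 0.65)
SEM = 15.16 * sqrt(0.35) = 15.16 * 0.591608
SEM = 8.9688

8.9688


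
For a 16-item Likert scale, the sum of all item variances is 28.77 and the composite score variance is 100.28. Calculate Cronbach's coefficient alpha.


alpha = (k/(k-1)) * (1 - sum(si^2)/s_total^2)
= (16/15) * (1 - 28.77/100.28)
alpha = 0.7606

0.7606


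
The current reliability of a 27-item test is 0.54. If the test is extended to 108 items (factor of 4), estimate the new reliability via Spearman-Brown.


r_new = (n * rxx) / (1 + (n-1) * rxx)
r_new = (4 * 0.54) / (1 + 3 * 0.54)
r_new = 2.16 / 2.62
r_new = 0.8244

0.8244


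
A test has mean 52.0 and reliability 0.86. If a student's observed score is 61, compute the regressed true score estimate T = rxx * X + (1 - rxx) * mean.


T_est = rxx * X + (1 - rxx) * mean
T_est = 0.86 * 61 + 0.14 * 52.0
T_est = 52.46 + 7.28
T_est = 59.74

59.74


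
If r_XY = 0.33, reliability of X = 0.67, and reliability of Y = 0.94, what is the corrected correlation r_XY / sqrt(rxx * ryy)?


r_corrected = rxy / sqrt(rxx * ryy)
= 0.33 / sqrt(0.67 * 0.94)
= 0.33 / sqrt(0.6298)
= 0.33 / 0.793599
r_corrected = 0.4158

0.4158


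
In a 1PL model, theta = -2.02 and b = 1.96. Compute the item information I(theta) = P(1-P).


P = 1/(1+exp(-(-2.02-1.96))) = 0.0183
I = P*(1-P) = 0.0183 * 0.9817
I = 0.018

0.018


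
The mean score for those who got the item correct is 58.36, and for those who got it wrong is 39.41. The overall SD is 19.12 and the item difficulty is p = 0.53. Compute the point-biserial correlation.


q = 1 - p = 0.47
rpb = ((M1 - M0) / SD) * sqrt(p * q)
rpb = ((58.36 - 39.41) / 19.12) * sqrt(0.53 * 0.47)
rpb = 0.4947

0.4947


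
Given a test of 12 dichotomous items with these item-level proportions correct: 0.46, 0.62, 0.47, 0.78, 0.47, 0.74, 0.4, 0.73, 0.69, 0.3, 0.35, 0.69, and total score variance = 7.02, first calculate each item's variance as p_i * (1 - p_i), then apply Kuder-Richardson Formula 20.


For each item, compute p_i * q_i:
  Item 1: 0.46 * 0.54 = 0.2484
  Item 2: 0.62 * 0.38 = 0.2356
  Item 3: 0.47 * 0.53 = 0.2491
  Item 4: 0.78 * 0.22 = 0.1716
  Item 5: 0.47 * 0.53 = 0.2491
  Item 6: 0.74 * 0.26 = 0.1924
  Item 7: 0.4 * 0.6 = 0.24
  Item 8: 0.73 * 0.27 = 0.1971
  Item 9: 0.69 * 0.31 = 0.2139
  Item 10: 0.3 * 0.7 = 0.21
  Item 11: 0.35 * 0.65 = 0.2275
  Item 12: 0.69 * 0.31 = 0.2139
Sum(p_i * q_i) = 0.2484 + 0.2356 + 0.2491 + 0.1716 + 0.2491 + 0.1924 + 0.24 + 0.1971 + 0.2139 + 0.21 + 0.2275 + 0.2139 = 2.6486
KR-20 = (k/(k-1)) * (1 - Sum(p_i*q_i) / Var_total)
= (12/11) * (1 - 2.6486/7.02)
= 1.0909 * 0.6227
KR-20 = 0.6793

0.6793


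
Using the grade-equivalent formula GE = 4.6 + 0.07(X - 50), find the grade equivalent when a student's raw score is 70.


raw - median = 70 - 50 = 20
slope * diff = 0.07 * 20 = 1.4
GE = 4.6 + 1.4
GE = 6.0

6.0


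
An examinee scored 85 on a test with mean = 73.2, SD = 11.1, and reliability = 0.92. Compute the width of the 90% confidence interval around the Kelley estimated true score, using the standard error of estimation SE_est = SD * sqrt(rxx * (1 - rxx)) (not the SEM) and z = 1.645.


True score estimate = 0.92*85 + 0.08*73.2 = 84.056
SE_est = SD * sqrt(rxx * (1 - rxx)) = 11.1 * sqrt(0.92 * 0.08) = 11.1 * sqrt(0.0736) = 3.011355
CI = T_est +/- z * SE_est, so width = 2 * z * SE_est = 2 * 1.645 * 3.011355
Width = 9.9074

9.9074


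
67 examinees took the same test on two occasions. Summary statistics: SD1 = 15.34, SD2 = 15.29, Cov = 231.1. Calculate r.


r = cov(X,Y) / (SD_X * SD_Y)
r = 231.1 / (15.34 * 15.29)
r = 231.1 / 234.5486
r = 0.9853

0.9853


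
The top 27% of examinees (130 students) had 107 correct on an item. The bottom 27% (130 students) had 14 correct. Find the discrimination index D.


p_upper = 107/130 = 0.8231
p_lower = 14/130 = 0.1077
D = 0.8231 - 0.1077 = 0.7154

0.7154


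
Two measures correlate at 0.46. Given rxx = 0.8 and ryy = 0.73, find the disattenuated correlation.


r_corrected = rxy / sqrt(rxx * ryy)
= 0.46 / sqrt(0.8 * 0.73)
= 0.46 / sqrt(0.584)
= 0.46 / 0.764199
r_corrected = 0.6019

0.6019


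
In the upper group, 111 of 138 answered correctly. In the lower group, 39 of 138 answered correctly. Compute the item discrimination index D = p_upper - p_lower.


p_upper = 111/138 = 0.8043
p_lower = 39/138 = 0.2826
D = 0.8043 - 0.2826 = 0.5217

0.5217


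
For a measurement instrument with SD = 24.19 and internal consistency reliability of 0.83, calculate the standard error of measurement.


SEM = SD * sqrt(1 - rxx)
SEM = 24.19 * sqrt(1 - 0.83)
SEM = 24.19 * sqrt(0.17) = 24.19 * 0.412311
SEM = 9.9738

9.9738


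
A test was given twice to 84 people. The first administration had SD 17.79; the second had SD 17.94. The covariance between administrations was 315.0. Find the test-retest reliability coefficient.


r = cov(X,Y) / (SD_X * SD_Y)
r = 315.0 / (17.79 * 17.94)
r = 315.0 / 319.1526
r = 0.987

0.987


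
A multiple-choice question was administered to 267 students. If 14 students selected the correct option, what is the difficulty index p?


Item difficulty p = number correct / total examinees
p = 14 / 267
p = 0.0524

0.0524


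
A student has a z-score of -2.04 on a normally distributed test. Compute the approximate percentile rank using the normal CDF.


CDF(z) = 0.5 * (1 + erf(z/sqrt(2)))
erf(-1.4425) = -0.9586
CDF = 0.0207
Percentile rank = 0.0207 * 100 = 2.07

2.07


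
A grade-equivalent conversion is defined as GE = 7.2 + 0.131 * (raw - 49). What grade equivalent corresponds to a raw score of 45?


raw - median = 45 - 49 = -4
slope * diff = 0.131 * -4 = -0.524
GE = 7.2 + -0.524
GE = 6.676

6.676


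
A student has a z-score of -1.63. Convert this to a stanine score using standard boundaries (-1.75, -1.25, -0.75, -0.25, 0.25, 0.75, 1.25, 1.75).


Stanine boundaries: [-1.75, -1.25, -0.75, -0.25, 0.25, 0.75, 1.25, 1.75]
z = -1.63
Check each boundary:
  z >= -1.75 -> could be stanine 2
  z < -1.25
  z < -0.75
  z < -0.25
  z < 0.25
  z < 0.75
  z < 1.25
  z < 1.75
Highest qualifying boundary gives stanine = 2

2


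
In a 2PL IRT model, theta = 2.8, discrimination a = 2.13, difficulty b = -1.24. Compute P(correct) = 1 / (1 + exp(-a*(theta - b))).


a*(theta - b) = 2.13 * (2.8 - -1.24) = 8.6052
exp(-8.6052) = 0.0002
P = 1 / (1 + 0.0002)
P = 0.9998

0.9998


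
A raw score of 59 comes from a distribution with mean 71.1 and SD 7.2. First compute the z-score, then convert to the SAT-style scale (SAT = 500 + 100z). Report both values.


z = (X - mean) / SD = (59 - 71.1) / 7.2
z = -12.1 / 7.2
z = -1.6806
SAT-scale = SAT = 500 + 100z
Carry z at full precision (z = -12.1 / 7.2) into the conversion:
SAT-scale = 500 + 100 * (-12.1 / 7.2) = 500 + -1210 / 7.2
SAT-scale = 500 + -168.0556
SAT-scale = 331.9444

331.9444


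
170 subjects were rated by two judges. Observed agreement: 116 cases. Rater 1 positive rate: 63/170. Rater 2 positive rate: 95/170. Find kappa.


P_o = 116/170 = 0.682353
P_e = (63*95 + 107*75) / 28900 = 0.484775
kappa = (P_o - P_e) / (1 - P_e)
kappa = (0.682353 - 0.484775) / (1 - 0.484775)
kappa = 0.3835

0.3835


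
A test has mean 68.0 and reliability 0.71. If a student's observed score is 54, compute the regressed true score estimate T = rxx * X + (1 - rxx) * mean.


T_est = rxx * X + (1 - rxx) * mean
T_est = 0.71 * 54 + 0.29 * 68.0
T_est = 38.34 + 19.72
T_est = 58.06

58.06


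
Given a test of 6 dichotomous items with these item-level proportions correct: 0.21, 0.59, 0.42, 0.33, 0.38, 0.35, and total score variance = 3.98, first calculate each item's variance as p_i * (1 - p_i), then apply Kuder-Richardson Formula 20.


For each item, compute p_i * q_i:
  Item 1: 0.21 * 0.79 = 0.1659
  Item 2: 0.59 * 0.41 = 0.2419
  Item 3: 0.42 * 0.58 = 0.2436
  Item 4: 0.33 * 0.67 = 0.2211
  Item 5: 0.38 * 0.62 = 0.2356
  Item 6: 0.35 * 0.65 = 0.2275
Sum(p_i * q_i) = 0.1659 + 0.2419 + 0.2436 + 0.2211 + 0.2356 + 0.2275 = 1.3356
KR-20 = (k/(k-1)) * (1 - Sum(p_i*q_i) / Var_total)
= (6/5) * (1 - 1.3356/3.98)
= 1.2 * 0.6644
KR-20 = 0.7973

0.7973


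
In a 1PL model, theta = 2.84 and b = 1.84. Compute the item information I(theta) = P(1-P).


P = 1/(1+exp(-(2.84-1.84))) = 0.7311
I = P*(1-P) = 0.7311 * 0.2689
I = 0.1966

0.1966


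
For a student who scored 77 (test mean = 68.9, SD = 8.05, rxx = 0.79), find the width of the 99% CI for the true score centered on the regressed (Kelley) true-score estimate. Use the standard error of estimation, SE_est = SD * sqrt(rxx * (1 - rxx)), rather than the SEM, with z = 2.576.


True score estimate = 0.79*77 + 0.21*68.9 = 75.299
SE_est = SD * sqrt(rxx * (1 - rxx)) = 8.05 * sqrt(0.79 * 0.21) = 8.05 * sqrt(0.1659) = 3.278831
CI = T_est +/- z * SE_est, so width = 2 * z * SE_est = 2 * 2.576 * 3.278831
Width = 16.8925

16.8925


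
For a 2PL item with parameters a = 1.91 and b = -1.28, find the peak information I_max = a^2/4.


For 2PL, max info at theta = b = -1.28
I_max = a^2 / 4 = 1.91^2 / 4
= 3.6481 / 4
I_max = 0.912

0.912


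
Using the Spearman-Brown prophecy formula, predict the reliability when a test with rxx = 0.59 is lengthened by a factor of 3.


r_new = (n * rxx) / (1 + (n-1) * rxx)
r_new = (3 * 0.59) / (1 + 2 * 0.59)
r_new = 1.77 / 2.18
r_new = 0.8119

0.8119


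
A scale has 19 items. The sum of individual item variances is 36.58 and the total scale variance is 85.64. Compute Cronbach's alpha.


alpha = (k/(k-1)) * (1 - sum(si^2)/s_total^2)
= (19/18) * (1 - 36.58/85.64)
alpha = 0.6047

0.6047


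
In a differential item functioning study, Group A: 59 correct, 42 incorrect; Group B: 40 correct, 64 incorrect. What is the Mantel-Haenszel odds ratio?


Odds_A = 59/42 = 1.4048
Odds_B = 40/64 = 0.625
OR = Odds_A / Odds_B = 1.4048 / 0.625
Exactly, OR = (59 * 64) / (42 * 40) = 3776 / 1680
OR = 2.2476

2.2476


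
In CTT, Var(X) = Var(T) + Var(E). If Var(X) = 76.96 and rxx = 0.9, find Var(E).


var_true = rxx * var_obs = 0.9 * 76.96 = 69.264
var_error = var_obs - var_true
var_error = 76.96 - 69.264
var_error = 7.696

7.696


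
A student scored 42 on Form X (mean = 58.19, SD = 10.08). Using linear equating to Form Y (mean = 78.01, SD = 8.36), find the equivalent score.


slope = SD_Y / SD_X = 8.36 / 10.08 ~ 0.8294
intercept = mean_Y - slope * mean_X = 78.01 - (8.36 / 10.08) * 58.19 ~ 29.7492
Y = slope * X + intercept. To avoid rounding drift from the rounded slope/intercept, evaluate the equivalent form Y = mean_Y + SD_Y * (X - mean_X) / SD_X at full precision:
Y = 78.01 + 8.36 * (42 - 58.19) / 10.08
Y = 78.01 - 8.36 * 16.19 / 10.08
Y = 78.01 - 135.3484 / 10.08
Y = 78.01 - 13.4274
Y = 64.5826

64.5826


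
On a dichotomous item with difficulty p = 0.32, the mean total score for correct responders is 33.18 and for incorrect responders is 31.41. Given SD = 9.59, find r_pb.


q = 1 - p = 0.68
rpb = ((M1 - M0) / SD) * sqrt(p * q)
rpb = ((33.18 - 31.41) / 9.59) * sqrt(0.32 * 0.68)
rpb = 0.0861

0.0861


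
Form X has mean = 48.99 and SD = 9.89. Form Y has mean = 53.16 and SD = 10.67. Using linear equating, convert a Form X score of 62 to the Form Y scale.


slope = SD_Y / SD_X = 10.67 / 9.89 ~ 1.0789
intercept = mean_Y - slope * mean_X = 53.16 - (10.67 / 9.89) * 48.99 ~ 0.3063
Y = slope * X + intercept. To avoid rounding drift from the rounded slope/intercept, evaluate the equivalent form Y = mean_Y + SD_Y * (X - mean_X) / SD_X at full precision:
Y = 53.16 + 10.67 * (62 - 48.99) / 9.89
Y = 53.16 + 10.67 * 13.01 / 9.89
Y = 53.16 + 138.8167 / 9.89
Y = 53.16 + 14.0361
Y = 67.1961

67.1961


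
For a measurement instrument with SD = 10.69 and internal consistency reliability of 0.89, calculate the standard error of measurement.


SEM = SD * sqrt(1 - rxx)
SEM = 10.69 * sqrt(1 - 0.89)
SEM = 10.69 * sqrt(0.11) = 10.69 * 0.331662
SEM = 3.5455

3.5455


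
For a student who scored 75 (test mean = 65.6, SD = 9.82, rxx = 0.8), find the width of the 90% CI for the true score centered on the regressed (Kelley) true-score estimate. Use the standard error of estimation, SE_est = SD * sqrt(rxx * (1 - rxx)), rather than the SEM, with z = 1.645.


True score estimate = 0.8*75 + 0.2*65.6 = 73.12
SE_est = SD * sqrt(rxx * (1 - rxx)) = 9.82 * sqrt(0.8 * 0.2) = 9.82 * sqrt(0.16) = 3.928
CI = T_est +/- z * SE_est, so width = 2 * z * SE_est = 2 * 1.645 * 3.928
Width = 12.9231

12.9231


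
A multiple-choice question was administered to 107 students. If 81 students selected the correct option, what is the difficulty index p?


Item difficulty p = number correct / total examinees
p = 81 / 107
p = 0.757

0.757


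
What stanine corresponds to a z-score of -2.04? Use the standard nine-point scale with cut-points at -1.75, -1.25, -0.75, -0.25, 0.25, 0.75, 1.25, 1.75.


Stanine boundaries: [-1.75, -1.25, -0.75, -0.25, 0.25, 0.75, 1.25, 1.75]
z = -2.04
Check each boundary:
  z < -1.75
  z < -1.25
  z < -0.75
  z < -0.25
  z < 0.25
  z < 0.75
  z < 1.25
  z < 1.75
Highest qualifying boundary gives stanine = 1

1


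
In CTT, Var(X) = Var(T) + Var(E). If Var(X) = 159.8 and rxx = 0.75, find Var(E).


var_true = rxx * var_obs = 0.75 * 159.8 = 119.85
var_error = var_obs - var_true
var_error = 159.8 - 119.85
var_error = 39.95

39.95


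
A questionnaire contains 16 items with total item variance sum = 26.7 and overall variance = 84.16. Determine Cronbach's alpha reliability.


alpha = (k/(k-1)) * (1 - sum(si^2)/s_total^2)
= (16/15) * (1 - 26.7/84.16)
alpha = 0.7283

0.7283


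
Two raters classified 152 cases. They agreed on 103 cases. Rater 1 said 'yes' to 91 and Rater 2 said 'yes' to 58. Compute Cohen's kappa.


P_o = 103/152 = 0.677632
P_e = (91*58 + 61*94) / 23104 = 0.476627
kappa = (P_o - P_e) / (1 - P_e)
kappa = (0.677632 - 0.476627) / (1 - 0.476627)
kappa = 0.3841

0.3841


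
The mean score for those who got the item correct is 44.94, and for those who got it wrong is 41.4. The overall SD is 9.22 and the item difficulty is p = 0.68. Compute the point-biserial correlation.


q = 1 - p = 0.32
rpb = ((M1 - M0) / SD) * sqrt(p * q)
rpb = ((44.94 - 41.4) / 9.22) * sqrt(0.68 * 0.32)
rpb = 0.1791

0.1791


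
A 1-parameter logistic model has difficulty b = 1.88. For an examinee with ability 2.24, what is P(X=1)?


theta - b = 2.24 - 1.88 = 0.36
exp(-(theta - b)) = exp(-0.36) = 0.6977
P = 1 / (1 + 0.6977)
P = 0.589

0.589


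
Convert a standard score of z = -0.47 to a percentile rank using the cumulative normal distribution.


CDF(z) = 0.5 * (1 + erf(z/sqrt(2)))
erf(-0.3323) = -0.3616
CDF = 0.3192
Percentile rank = 0.3192 * 100 = 31.92

31.92


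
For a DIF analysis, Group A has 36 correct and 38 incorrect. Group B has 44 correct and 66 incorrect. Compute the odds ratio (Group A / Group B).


Odds_A = 36/38 = 0.9474
Odds_B = 44/66 = 0.6667
OR = Odds_A / Odds_B = 0.9474 / 0.6667
Exactly, OR = (36 * 66) / (38 * 44) = 2376 / 1672
OR = 1.4211

1.4211


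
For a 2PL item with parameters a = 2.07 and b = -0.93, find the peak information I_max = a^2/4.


For 2PL, max info at theta = b = -0.93
I_max = a^2 / 4 = 2.07^2 / 4
= 4.2849 / 4
I_max = 1.0712

1.0712


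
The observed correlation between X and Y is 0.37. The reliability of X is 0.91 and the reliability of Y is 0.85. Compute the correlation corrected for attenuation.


r_corrected = rxy / sqrt(rxx * ryy)
= 0.37 / sqrt(0.91 * 0.85)
= 0.37 / sqrt(0.7735)
= 0.37 / 0.879488
r_corrected = 0.4207

0.4207


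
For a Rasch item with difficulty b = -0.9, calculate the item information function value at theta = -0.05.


P = 1/(1+exp(-(-0.05--0.9))) = 0.7006
I = P*(1-P) = 0.7006 * 0.2994
I = 0.2098

0.2098


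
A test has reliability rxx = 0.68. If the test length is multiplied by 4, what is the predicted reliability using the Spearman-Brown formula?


r_new = (n * rxx) / (1 + (n-1) * rxx)
r_new = (4 * 0.68) / (1 + 3 * 0.68)
r_new = 2.72 / 3.04
r_new = 0.8947

0.8947


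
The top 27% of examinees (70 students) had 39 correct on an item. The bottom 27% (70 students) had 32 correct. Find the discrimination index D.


p_upper = 39/70 = 0.5571
p_lower = 32/70 = 0.4571
D = 0.5571 - 0.4571 = 0.1

0.1


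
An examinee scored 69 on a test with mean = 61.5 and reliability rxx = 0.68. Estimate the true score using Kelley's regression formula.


T_est = rxx * X + (1 - rxx) * mean
T_est = 0.68 * 69 + 0.32 * 61.5
T_est = 46.92 + 19.68
T_est = 66.6

66.6


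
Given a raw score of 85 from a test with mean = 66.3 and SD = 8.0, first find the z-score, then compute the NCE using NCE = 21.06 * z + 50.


z = (X - mean) / SD = (85 - 66.3) / 8.0
z = 18.7 / 8.0
z = 2.3375
NCE = NCE = 21.06z + 50
Carry z at full precision (z = 18.7 / 8.0) into the conversion:
NCE = 21.06 * (18.7 / 8.0) + 50 = 393.822 / 8.0 + 50
NCE = 49.2277 + 50
NCE = 99.2277

99.2277


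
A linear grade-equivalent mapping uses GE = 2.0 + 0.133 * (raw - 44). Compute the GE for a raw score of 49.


raw - median = 49 - 44 = 5
slope * diff = 0.133 * 5 = 0.665
GE = 2.0 + 0.665
GE = 2.665

2.665


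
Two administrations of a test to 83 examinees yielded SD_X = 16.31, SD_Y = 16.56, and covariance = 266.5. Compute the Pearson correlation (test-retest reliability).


r = cov(X,Y) / (SD_X * SD_Y)
r = 266.5 / (16.31 * 16.56)
r = 266.5 / 270.0936
r = 0.9867

0.9867


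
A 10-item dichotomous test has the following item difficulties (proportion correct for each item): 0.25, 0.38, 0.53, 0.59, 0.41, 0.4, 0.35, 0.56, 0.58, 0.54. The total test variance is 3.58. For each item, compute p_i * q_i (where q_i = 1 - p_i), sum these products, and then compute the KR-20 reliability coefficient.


For each item, compute p_i * q_i:
  Item 1: 0.25 * 0.75 = 0.1875
  Item 2: 0.38 * 0.62 = 0.2356
  Item 3: 0.53 * 0.47 = 0.2491
  Item 4: 0.59 * 0.41 = 0.2419
  Item 5: 0.41 * 0.59 = 0.2419
  Item 6: 0.4 * 0.6 = 0.24
  Item 7: 0.35 * 0.65 = 0.2275
  Item 8: 0.56 * 0.44 = 0.2464
  Item 9: 0.58 * 0.42 = 0.2436
  Item 10: 0.54 * 0.46 = 0.2484
Sum(p_i * q_i) = 0.1875 + 0.2356 + 0.2491 + 0.2419 + 0.2419 + 0.24 + 0.2275 + 0.2464 + 0.2436 + 0.2484 = 2.3619
KR-20 = (k/(k-1)) * (1 - Sum(p_i*q_i) / Var_total)
= (10/9) * (1 - 2.3619/3.58)
= 1.1111 * 0.3403
KR-20 = 0.3781

0.3781


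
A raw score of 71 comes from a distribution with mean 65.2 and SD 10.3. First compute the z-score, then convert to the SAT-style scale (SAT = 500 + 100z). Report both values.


z = (X - mean) / SD = (71 - 65.2) / 10.3
z = 5.8 / 10.3
z = 0.5631
SAT-scale = SAT = 500 + 100z
Carry z at full precision (z = 5.8 / 10.3) into the conversion:
SAT-scale = 500 + 100 * (5.8 / 10.3) = 500 + 580 / 10.3
SAT-scale = 500 + 56.3107
SAT-scale = 556.3107

556.3107


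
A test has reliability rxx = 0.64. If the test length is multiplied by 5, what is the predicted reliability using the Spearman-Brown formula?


r_new = (n * rxx) / (1 + (n-1) * rxx)
r_new = (5 * 0.64) / (1 + 4 * 0.64)
r_new = 3.2 / 3.56
r_new = 0.8989

0.8989


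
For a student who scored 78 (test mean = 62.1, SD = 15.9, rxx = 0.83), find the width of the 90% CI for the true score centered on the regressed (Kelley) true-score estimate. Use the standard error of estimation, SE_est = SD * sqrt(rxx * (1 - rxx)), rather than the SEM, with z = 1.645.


True score estimate = 0.83*78 + 0.17*62.1 = 75.297
SE_est = SD * sqrt(rxx * (1 - rxx)) = 15.9 * sqrt(0.83 * 0.17) = 15.9 * sqrt(0.1411) = 5.972562
CI = T_est +/- z * SE_est, so width = 2 * z * SE_est = 2 * 1.645 * 5.972562
Width = 19.6497

19.6497


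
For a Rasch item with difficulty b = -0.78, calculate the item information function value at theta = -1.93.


P = 1/(1+exp(-(-1.93--0.78))) = 0.2405
I = P*(1-P) = 0.2405 * 0.7595
I = 0.1827

0.1827


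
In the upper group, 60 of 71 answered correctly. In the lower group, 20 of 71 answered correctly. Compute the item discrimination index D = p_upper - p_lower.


p_upper = 60/71 = 0.8451
p_lower = 20/71 = 0.2817
D = 0.8451 - 0.2817 = 0.5634

0.5634


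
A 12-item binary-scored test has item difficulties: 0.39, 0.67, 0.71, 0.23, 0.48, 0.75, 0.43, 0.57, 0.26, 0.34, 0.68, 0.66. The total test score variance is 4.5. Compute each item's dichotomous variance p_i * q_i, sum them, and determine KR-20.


For each item, compute p_i * q_i:
  Item 1: 0.39 * 0.61 = 0.2379
  Item 2: 0.67 * 0.33 = 0.2211
  Item 3: 0.71 * 0.29 = 0.2059
  Item 4: 0.23 * 0.77 = 0.1771
  Item 5: 0.48 * 0.52 = 0.2496
  Item 6: 0.75 * 0.25 = 0.1875
  Item 7: 0.43 * 0.57 = 0.2451
  Item 8: 0.57 * 0.43 = 0.2451
  Item 9: 0.26 * 0.74 = 0.1924
  Item 10: 0.34 * 0.66 = 0.2244
  Item 11: 0.68 * 0.32 = 0.2176
  Item 12: 0.66 * 0.34 = 0.2244
Sum(p_i * q_i) = 0.2379 + 0.2211 + 0.2059 + 0.1771 + 0.2496 + 0.1875 + 0.2451 + 0.2451 + 0.1924 + 0.2244 + 0.2176 + 0.2244 = 2.6281
KR-20 = (k/(k-1)) * (1 - Sum(p_i*q_i) / Var_total)
= (12/11) * (1 - 2.6281/4.5)
= 1.0909 * 0.416
KR-20 = 0.4538

0.4538


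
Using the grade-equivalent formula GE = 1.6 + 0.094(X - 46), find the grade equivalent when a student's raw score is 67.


raw - median = 67 - 46 = 21
slope * diff = 0.094 * 21 = 1.974
GE = 1.6 + 1.974
GE = 3.574

3.574


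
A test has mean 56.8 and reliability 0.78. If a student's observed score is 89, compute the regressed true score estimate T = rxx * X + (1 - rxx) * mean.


T_est = rxx * X + (1 - rxx) * mean
T_est = 0.78 * 89 + 0.22 * 56.8
T_est = 69.42 + 12.496
T_est = 81.916

81.916


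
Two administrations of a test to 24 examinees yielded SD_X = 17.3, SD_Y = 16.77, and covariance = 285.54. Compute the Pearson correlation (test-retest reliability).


r = cov(X,Y) / (SD_X * SD_Y)
r = 285.54 / (17.3 * 16.77)
r = 285.54 / 290.121
r = 0.9842

0.9842


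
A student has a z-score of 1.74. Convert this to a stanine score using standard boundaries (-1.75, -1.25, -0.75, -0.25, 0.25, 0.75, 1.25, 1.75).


Stanine boundaries: [-1.75, -1.25, -0.75, -0.25, 0.25, 0.75, 1.25, 1.75]
z = 1.74
Check each boundary:
  z >= -1.75 -> could be stanine 2
  z >= -1.25 -> could be stanine 3
  z >= -0.75 -> could be stanine 4
  z >= -0.25 -> could be stanine 5
  z >= 0.25 -> could be stanine 6
  z >= 0.75 -> could be stanine 7
  z >= 1.25 -> could be stanine 8
  z < 1.75
Highest qualifying boundary gives stanine = 8

8


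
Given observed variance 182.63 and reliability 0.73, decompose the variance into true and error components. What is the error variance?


var_true = rxx * var_obs = 0.73 * 182.63 = 133.3199
var_error = var_obs - var_true
var_error = 182.63 - 133.3199
var_error = 49.3101

49.3101


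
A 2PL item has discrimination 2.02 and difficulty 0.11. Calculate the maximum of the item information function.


For 2PL, max info at theta = b = 0.11
I_max = a^2 / 4 = 2.02^2 / 4
= 4.0804 / 4
I_max = 1.0201

1.0201


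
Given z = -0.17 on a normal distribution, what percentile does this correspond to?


CDF(z) = 0.5 * (1 + erf(z/sqrt(2)))
erf(-0.1202) = -0.135
CDF = 0.4325
Percentile rank = 0.4325 * 100 = 43.25

43.25


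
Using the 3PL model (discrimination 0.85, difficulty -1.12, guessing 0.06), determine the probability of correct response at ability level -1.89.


logit = 0.85*(-1.89 - -1.12) = -0.6545
P* = 1/(1 + exp(--0.6545)) = 0.342
P = 0.06 + (1 - 0.06) * 0.342
P = 0.3815

0.3815


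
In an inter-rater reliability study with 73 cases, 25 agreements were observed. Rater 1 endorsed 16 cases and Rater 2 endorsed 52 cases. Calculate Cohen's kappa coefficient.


P_o = 25/73 = 0.342466
P_e = (16*52 + 57*21) / 5329 = 0.380747
kappa = (P_o - P_e) / (1 - P_e)
kappa = (0.342466 - 0.380747) / (1 - 0.380747)
kappa = -0.0618

-0.0618


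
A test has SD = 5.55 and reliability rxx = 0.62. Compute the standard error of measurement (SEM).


SEM = SD * sqrt(1 - rxx)
SEM = 5.55 * sqrt(1 - 0.62)
SEM = 5.55 * sqrt(0.38) = 5.55 * 0.616441
SEM = 3.4212

3.4212


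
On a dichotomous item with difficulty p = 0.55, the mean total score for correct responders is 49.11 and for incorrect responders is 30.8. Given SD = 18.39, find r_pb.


q = 1 - p = 0.45
rpb = ((M1 - M0) / SD) * sqrt(p * q)
rpb = ((49.11 - 30.8) / 18.39) * sqrt(0.55 * 0.45)
rpb = 0.4953

0.4953


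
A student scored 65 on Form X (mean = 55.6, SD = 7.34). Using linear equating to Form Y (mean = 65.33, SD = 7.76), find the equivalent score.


slope = SD_Y / SD_X = 7.76 / 7.34 ~ 1.0572
intercept = mean_Y - slope * mean_X = 65.33 - (7.76 / 7.34) * 55.6 ~ 6.5485
Y = slope * X + intercept. To avoid rounding drift from the rounded slope/intercept, evaluate the equivalent form Y = mean_Y + SD_Y * (X - mean_X) / SD_X at full precision:
Y = 65.33 + 7.76 * (65 - 55.6) / 7.34
Y = 65.33 + 7.76 * 9.4 / 7.34
Y = 65.33 + 72.944 / 7.34
Y = 65.33 + 9.9379
Y = 75.2679

75.2679


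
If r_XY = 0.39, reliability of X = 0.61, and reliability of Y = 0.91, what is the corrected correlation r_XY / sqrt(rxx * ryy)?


r_corrected = rxy / sqrt(rxx * ryy)
= 0.39 / sqrt(0.61 * 0.91)
= 0.39 / sqrt(0.5551)
= 0.39 / 0.74505
r_corrected = 0.5235

0.5235


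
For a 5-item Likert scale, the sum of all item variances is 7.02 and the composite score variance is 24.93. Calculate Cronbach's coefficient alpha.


alpha = (k/(k-1)) * (1 - sum(si^2)/s_total^2)
= (5/4) * (1 - 7.02/24.93)
alpha = 0.898

0.898


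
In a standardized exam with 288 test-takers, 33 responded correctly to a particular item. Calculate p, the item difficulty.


Item difficulty p = number correct / total examinees
p = 33 / 288
p = 0.1146

0.1146


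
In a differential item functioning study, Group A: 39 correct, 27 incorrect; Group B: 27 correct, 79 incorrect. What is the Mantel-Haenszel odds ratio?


Odds_A = 39/27 = 1.4444
Odds_B = 27/79 = 0.3418
OR = Odds_A / Odds_B = 1.4444 / 0.3418
Exactly, OR = (39 * 79) / (27 * 27) = 3081 / 729
OR = 4.2263

4.2263


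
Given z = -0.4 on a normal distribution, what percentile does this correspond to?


CDF(z) = 0.5 * (1 + erf(z/sqrt(2)))
erf(-0.2828) = -0.3108
CDF = 0.3446
Percentile rank = 0.3446 * 100 = 34.46

34.46


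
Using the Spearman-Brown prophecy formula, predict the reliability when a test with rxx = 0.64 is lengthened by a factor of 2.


r_new = (n * rxx) / (1 + (n-1) * rxx)
r_new = (2 * 0.64) / (1 + 1 * 0.64)
r_new = 1.28 / 1.64
r_new = 0.7805

0.7805


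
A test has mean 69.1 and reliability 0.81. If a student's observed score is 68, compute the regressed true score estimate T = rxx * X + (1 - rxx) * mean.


T_est = rxx * X + (1 - rxx) * mean
T_est = 0.81 * 68 + 0.19 * 69.1
T_est = 55.08 + 13.129
T_est = 68.209

68.209


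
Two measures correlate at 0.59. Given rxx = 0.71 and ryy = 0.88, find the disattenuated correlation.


r_corrected = rxy / sqrt(rxx * ryy)
= 0.59 / sqrt(0.71 * 0.88)
= 0.59 / sqrt(0.6248)
= 0.59 / 0.790443
r_corrected = 0.7464

0.7464


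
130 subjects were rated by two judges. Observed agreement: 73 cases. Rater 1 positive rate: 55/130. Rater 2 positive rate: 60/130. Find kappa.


P_o = 73/130 = 0.561538
P_e = (55*60 + 75*70) / 16900 = 0.505917
kappa = (P_o - P_e) / (1 - P_e)
kappa = (0.561538 - 0.505917) / (1 - 0.505917)
kappa = 0.1126

0.1126


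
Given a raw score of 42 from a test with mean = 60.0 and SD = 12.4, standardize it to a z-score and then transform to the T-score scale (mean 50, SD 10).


z = (X - mean) / SD = (42 - 60.0) / 12.4
z = -18.0 / 12.4
z = -1.4516
T-score = T = 50 + 10z
Carry z at full precision (z = -18.0 / 12.4) into the conversion:
T-score = 50 + 10 * (-18.0 / 12.4) = 50 + -180 / 12.4
T-score = 50 + -14.5161
T-score = 35.4839

35.4839


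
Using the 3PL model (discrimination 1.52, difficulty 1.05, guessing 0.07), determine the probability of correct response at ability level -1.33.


logit = 1.52*(-1.33 - 1.05) = -3.6176
P* = 1/(1 + exp(--3.6176)) = 0.0261
P = 0.07 + (1 - 0.07) * 0.0261
P = 0.0943

0.0943


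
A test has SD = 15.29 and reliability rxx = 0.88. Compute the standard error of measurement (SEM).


SEM = SD * sqrt(1 - rxx)
SEM = 15.29 * sqrt(1 - 0.88)
SEM = 15.29 * sqrt(0.12) = 15.29 * 0.34641
SEM = 5.2966

5.2966


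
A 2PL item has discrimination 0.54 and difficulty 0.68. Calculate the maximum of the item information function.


For 2PL, max info at theta = b = 0.68
I_max = a^2 / 4 = 0.54^2 / 4
= 0.2916 / 4
I_max = 0.0729

0.0729


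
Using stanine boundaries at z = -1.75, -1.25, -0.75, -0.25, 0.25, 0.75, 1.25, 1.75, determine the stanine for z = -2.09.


Stanine boundaries: [-1.75, -1.25, -0.75, -0.25, 0.25, 0.75, 1.25, 1.75]
z = -2.09
Check each boundary:
  z < -1.75
  z < -1.25
  z < -0.75
  z < -0.25
  z < 0.25
  z < 0.75
  z < 1.25
  z < 1.75
Highest qualifying boundary gives stanine = 1

1


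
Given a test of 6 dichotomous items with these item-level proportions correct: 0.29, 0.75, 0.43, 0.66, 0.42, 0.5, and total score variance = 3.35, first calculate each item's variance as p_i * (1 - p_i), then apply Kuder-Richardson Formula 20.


For each item, compute p_i * q_i:
  Item 1: 0.29 * 0.71 = 0.2059
  Item 2: 0.75 * 0.25 = 0.1875
  Item 3: 0.43 * 0.57 = 0.2451
  Item 4: 0.66 * 0.34 = 0.2244
  Item 5: 0.42 * 0.58 = 0.2436
  Item 6: 0.5 * 0.5 = 0.25
Sum(p_i * q_i) = 0.2059 + 0.1875 + 0.2451 + 0.2244 + 0.2436 + 0.25 = 1.3565
KR-20 = (k/(k-1)) * (1 - Sum(p_i*q_i) / Var_total)
= (6/5) * (1 - 1.3565/3.35)
= 1.2 * 0.5951
KR-20 = 0.7141

0.7141


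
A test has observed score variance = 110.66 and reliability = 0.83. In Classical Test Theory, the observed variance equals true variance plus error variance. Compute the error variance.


var_true = rxx * var_obs = 0.83 * 110.66 = 91.8478
var_error = var_obs - var_true
var_error = 110.66 - 91.8478
var_error = 18.8122

18.8122


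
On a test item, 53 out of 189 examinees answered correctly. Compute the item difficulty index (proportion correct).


Item difficulty p = number correct / total examinees
p = 53 / 189
p = 0.2804

0.2804


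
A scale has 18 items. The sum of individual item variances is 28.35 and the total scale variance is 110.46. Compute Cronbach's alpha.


alpha = (k/(k-1)) * (1 - sum(si^2)/s_total^2)
= (18/17) * (1 - 28.35/110.46)
alpha = 0.7871

0.7871


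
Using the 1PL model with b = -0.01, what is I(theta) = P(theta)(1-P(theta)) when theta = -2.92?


P = 1/(1+exp(-(-2.92--0.01))) = 0.0517
I = P*(1-P) = 0.0517 * 0.9483
I = 0.049

0.049


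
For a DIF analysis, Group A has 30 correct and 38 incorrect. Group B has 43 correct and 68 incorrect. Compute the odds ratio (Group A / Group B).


Odds_A = 30/38 = 0.7895
Odds_B = 43/68 = 0.6324
OR = Odds_A / Odds_B = 0.7895 / 0.6324
Exactly, OR = (30 * 68) / (38 * 43) = 2040 / 1634
OR = 1.2485

1.2485


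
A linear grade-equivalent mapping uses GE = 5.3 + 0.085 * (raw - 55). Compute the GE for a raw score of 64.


raw - median = 64 - 55 = 9
slope * diff = 0.085 * 9 = 0.765
GE = 5.3 + 0.765
GE = 6.065

6.065


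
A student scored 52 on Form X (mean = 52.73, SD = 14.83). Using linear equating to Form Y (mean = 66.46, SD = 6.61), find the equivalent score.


slope = SD_Y / SD_X = 6.61 / 14.83 ~ 0.4457
intercept = mean_Y - slope * mean_X = 66.46 - (6.61 / 14.83) * 52.73 ~ 42.9573
Y = slope * X + intercept. To avoid rounding drift from the rounded slope/intercept, evaluate the equivalent form Y = mean_Y + SD_Y * (X - mean_X) / SD_X at full precision:
Y = 66.46 + 6.61 * (52 - 52.73) / 14.83
Y = 66.46 - 6.61 * 0.73 / 14.83
Y = 66.46 - 4.8253 / 14.83
Y = 66.46 - 0.3254
Y = 66.1346

66.1346


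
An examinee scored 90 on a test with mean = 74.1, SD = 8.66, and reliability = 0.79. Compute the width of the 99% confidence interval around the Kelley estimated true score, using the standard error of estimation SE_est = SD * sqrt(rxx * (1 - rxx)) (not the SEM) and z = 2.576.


True score estimate = 0.79*90 + 0.21*74.1 = 86.661
SE_est = SD * sqrt(rxx * (1 - rxx)) = 8.66 * sqrt(0.79 * 0.21) = 8.66 * sqrt(0.1659) = 3.527289
CI = T_est +/- z * SE_est, so width = 2 * z * SE_est = 2 * 2.576 * 3.527289
Width = 18.1726

18.1726


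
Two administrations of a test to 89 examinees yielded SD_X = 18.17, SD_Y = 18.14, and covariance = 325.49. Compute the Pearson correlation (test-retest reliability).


r = cov(X,Y) / (SD_X * SD_Y)
r = 325.49 / (18.17 * 18.14)
r = 325.49 / 329.6038
r = 0.9875

0.9875


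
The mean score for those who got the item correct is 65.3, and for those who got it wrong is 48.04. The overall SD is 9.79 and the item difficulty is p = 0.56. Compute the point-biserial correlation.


q = 1 - p = 0.44
rpb = ((M1 - M0) / SD) * sqrt(p * q)
rpb = ((65.3 - 48.04) / 9.79) * sqrt(0.56 * 0.44)
rpb = 0.8751

0.8751


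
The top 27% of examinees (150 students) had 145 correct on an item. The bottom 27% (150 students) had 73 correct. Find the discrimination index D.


p_upper = 145/150 = 0.9667
p_lower = 73/150 = 0.4867
D = 0.9667 - 0.4867 = 0.48

0.48


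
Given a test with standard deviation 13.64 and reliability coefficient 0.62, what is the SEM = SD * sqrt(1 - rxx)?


SEM = SD * sqrt(1 - rxx)
SEM = 13.64 * sqrt(1 - 0.62)
SEM = 13.64 * sqrt(0.38) = 13.64 * 0.616441
SEM = 8.4083

8.4083


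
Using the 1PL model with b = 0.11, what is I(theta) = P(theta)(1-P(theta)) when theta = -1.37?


P = 1/(1+exp(-(-1.37-0.11))) = 0.1854
I = P*(1-P) = 0.1854 * 0.8146
I = 0.151

0.151


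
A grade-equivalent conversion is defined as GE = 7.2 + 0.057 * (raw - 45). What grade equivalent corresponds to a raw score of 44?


raw - median = 44 - 45 = -1
slope * diff = 0.057 * -1 = -0.057
GE = 7.2 + -0.057
GE = 7.143

7.143


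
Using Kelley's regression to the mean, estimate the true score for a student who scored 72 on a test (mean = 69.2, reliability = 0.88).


T_est = rxx * X + (1 - rxx) * mean
T_est = 0.88 * 72 + 0.12 * 69.2
T_est = 63.36 + 8.304
T_est = 71.664

71.664


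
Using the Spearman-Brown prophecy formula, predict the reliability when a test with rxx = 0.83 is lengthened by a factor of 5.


r_new = (n * rxx) / (1 + (n-1) * rxx)
r_new = (5 * 0.83) / (1 + 4 * 0.83)
r_new = 4.15 / 4.32
r_new = 0.9606

0.9606


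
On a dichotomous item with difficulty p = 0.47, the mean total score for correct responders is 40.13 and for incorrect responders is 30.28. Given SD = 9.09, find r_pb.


q = 1 - p = 0.53
rpb = ((M1 - M0) / SD) * sqrt(p * q)
rpb = ((40.13 - 30.28) / 9.09) * sqrt(0.47 * 0.53)
rpb = 0.5408

0.5408


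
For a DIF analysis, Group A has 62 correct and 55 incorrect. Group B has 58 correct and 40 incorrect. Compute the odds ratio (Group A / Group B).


Odds_A = 62/55 = 1.1273
Odds_B = 58/40 = 1.45
OR = Odds_A / Odds_B = 1.1273 / 1.45
Exactly, OR = (62 * 40) / (55 * 58) = 2480 / 3190
OR = 0.7774

0.7774


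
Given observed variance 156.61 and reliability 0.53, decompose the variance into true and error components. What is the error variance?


var_true = rxx * var_obs = 0.53 * 156.61 = 83.0033
var_error = var_obs - var_true
var_error = 156.61 - 83.0033
var_error = 73.6067

73.6067


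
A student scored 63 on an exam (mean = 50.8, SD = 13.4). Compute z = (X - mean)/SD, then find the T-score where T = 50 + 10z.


z = (X - mean) / SD = (63 - 50.8) / 13.4
z = 12.2 / 13.4
z = 0.9104
T-score = T = 50 + 10z
Carry z at full precision (z = 12.2 / 13.4) into the conversion:
T-score = 50 + 10 * (12.2 / 13.4) = 50 + 122 / 13.4
T-score = 50 + 9.1045
T-score = 59.1045

59.1045


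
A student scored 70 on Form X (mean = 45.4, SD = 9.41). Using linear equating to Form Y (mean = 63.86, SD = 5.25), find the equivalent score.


slope = SD_Y / SD_X = 5.25 / 9.41 ~ 0.5579
intercept = mean_Y - slope * mean_X = 63.86 - (5.25 / 9.41) * 45.4 ~ 38.5306
Y = slope * X + intercept. To avoid rounding drift from the rounded slope/intercept, evaluate the equivalent form Y = mean_Y + SD_Y * (X - mean_X) / SD_X at full precision:
Y = 63.86 + 5.25 * (70 - 45.4) / 9.41
Y = 63.86 + 5.25 * 24.6 / 9.41
Y = 63.86 + 129.15 / 9.41
Y = 63.86 + 13.7248
Y = 77.5848

77.5848


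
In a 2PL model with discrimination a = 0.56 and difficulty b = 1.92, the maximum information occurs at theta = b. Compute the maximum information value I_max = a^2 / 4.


For 2PL, max info at theta = b = 1.92
I_max = a^2 / 4 = 0.56^2 / 4
= 0.3136 / 4
I_max = 0.0784

0.0784


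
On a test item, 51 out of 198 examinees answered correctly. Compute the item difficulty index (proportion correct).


Item difficulty p = number correct / total examinees
p = 51 / 198
p = 0.2576

0.2576


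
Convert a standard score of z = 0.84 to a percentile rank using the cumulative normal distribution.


CDF(z) = 0.5 * (1 + erf(z/sqrt(2)))
erf(0.594) = 0.5991
CDF = 0.7995
Percentile rank = 0.7995 * 100 = 79.95

79.95


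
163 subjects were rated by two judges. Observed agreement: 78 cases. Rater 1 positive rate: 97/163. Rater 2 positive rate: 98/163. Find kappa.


P_o = 78/163 = 0.478528
P_e = (97*98 + 66*65) / 26569 = 0.519252
kappa = (P_o - P_e) / (1 - P_e)
kappa = (0.478528 - 0.519252) / (1 - 0.519252)
kappa = -0.0847

-0.0847


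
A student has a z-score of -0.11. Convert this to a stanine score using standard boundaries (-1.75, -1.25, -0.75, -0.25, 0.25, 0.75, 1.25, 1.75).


Stanine boundaries: [-1.75, -1.25, -0.75, -0.25, 0.25, 0.75, 1.25, 1.75]
z = -0.11
Check each boundary:
  z >= -1.75 -> could be stanine 2
  z >= -1.25 -> could be stanine 3
  z >= -0.75 -> could be stanine 4
  z >= -0.25 -> could be stanine 5
  z < 0.25
  z < 0.75
  z < 1.25
  z < 1.75
Highest qualifying boundary gives stanine = 5

5


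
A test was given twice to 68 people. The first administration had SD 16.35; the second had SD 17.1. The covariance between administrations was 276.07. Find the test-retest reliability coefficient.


r = cov(X,Y) / (SD_X * SD_Y)
r = 276.07 / (16.35 * 17.1)
r = 276.07 / 279.585
r = 0.9874

0.9874


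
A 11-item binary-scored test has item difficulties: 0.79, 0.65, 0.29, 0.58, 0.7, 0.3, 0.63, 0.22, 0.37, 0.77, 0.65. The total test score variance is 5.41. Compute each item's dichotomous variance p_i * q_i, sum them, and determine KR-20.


For each item, compute p_i * q_i:
  Item 1: 0.79 * 0.21 = 0.1659
  Item 2: 0.65 * 0.35 = 0.2275
  Item 3: 0.29 * 0.71 = 0.2059
  Item 4: 0.58 * 0.42 = 0.2436
  Item 5: 0.7 * 0.3 = 0.21
  Item 6: 0.3 * 0.7 = 0.21
  Item 7: 0.63 * 0.37 = 0.2331
  Item 8: 0.22 * 0.78 = 0.1716
  Item 9: 0.37 * 0.63 = 0.2331
  Item 10: 0.77 * 0.23 = 0.1771
  Item 11: 0.65 * 0.35 = 0.2275
Sum(p_i * q_i) = 0.1659 + 0.2275 + 0.2059 + 0.2436 + 0.21 + 0.21 + 0.2331 + 0.1716 + 0.2331 + 0.1771 + 0.2275 = 2.3053
KR-20 = (k/(k-1)) * (1 - Sum(p_i*q_i) / Var_total)
= (11/10) * (1 - 2.3053/5.41)
= 1.1 * 0.5739
KR-20 = 0.6313

0.6313


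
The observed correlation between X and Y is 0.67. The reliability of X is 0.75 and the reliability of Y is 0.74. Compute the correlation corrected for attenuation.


r_corrected = rxy / sqrt(rxx * ryy)
= 0.67 / sqrt(0.75 * 0.74)
= 0.67 / sqrt(0.555)
= 0.67 / 0.744983
r_corrected = 0.8993

0.8993


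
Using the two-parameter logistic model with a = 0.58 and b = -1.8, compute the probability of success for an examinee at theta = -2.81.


a*(theta - b) = 0.58 * (-2.81 - -1.8) = -0.5858
exp(--0.5858) = 1.7964
P = 1 / (1 + 1.7964)
P = 0.3576

0.3576


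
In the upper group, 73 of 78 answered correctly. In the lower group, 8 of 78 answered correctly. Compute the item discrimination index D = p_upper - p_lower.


p_upper = 73/78 = 0.9359
p_lower = 8/78 = 0.1026
D = 0.9359 - 0.1026 = 0.8333

0.8333


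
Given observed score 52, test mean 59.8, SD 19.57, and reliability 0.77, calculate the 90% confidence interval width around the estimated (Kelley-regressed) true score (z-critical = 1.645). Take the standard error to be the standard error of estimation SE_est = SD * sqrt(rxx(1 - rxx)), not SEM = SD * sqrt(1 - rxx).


True score estimate = 0.77*52 + 0.23*59.8 = 53.794
SE_est = SD * sqrt(rxx * (1 - rxx)) = 19.57 * sqrt(0.77 * 0.23) = 19.57 * sqrt(0.1771) = 8.235692
CI = T_est +/- z * SE_est, so width = 2 * z * SE_est = 2 * 1.645 * 8.235692
Width = 27.0954

27.0954
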